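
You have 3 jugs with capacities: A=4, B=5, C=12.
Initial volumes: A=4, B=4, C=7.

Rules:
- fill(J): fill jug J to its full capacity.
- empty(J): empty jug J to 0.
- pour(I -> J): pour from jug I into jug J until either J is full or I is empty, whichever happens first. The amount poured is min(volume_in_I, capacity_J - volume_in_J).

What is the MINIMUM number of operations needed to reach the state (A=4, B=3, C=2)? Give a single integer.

Answer: 6

Derivation:
BFS from (A=4, B=4, C=7). One shortest path:
  1. pour(A -> B) -> (A=3 B=5 C=7)
  2. empty(B) -> (A=3 B=0 C=7)
  3. pour(C -> B) -> (A=3 B=5 C=2)
  4. empty(B) -> (A=3 B=0 C=2)
  5. pour(A -> B) -> (A=0 B=3 C=2)
  6. fill(A) -> (A=4 B=3 C=2)
Reached target in 6 moves.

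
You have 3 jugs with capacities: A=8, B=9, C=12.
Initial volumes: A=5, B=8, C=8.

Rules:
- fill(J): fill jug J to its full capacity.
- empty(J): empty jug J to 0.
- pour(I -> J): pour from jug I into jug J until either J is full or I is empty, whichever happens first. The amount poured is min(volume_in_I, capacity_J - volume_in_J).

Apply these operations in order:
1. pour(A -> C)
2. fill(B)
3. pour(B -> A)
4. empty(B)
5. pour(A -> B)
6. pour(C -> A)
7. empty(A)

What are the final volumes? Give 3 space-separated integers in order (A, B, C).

Answer: 0 8 4

Derivation:
Step 1: pour(A -> C) -> (A=1 B=8 C=12)
Step 2: fill(B) -> (A=1 B=9 C=12)
Step 3: pour(B -> A) -> (A=8 B=2 C=12)
Step 4: empty(B) -> (A=8 B=0 C=12)
Step 5: pour(A -> B) -> (A=0 B=8 C=12)
Step 6: pour(C -> A) -> (A=8 B=8 C=4)
Step 7: empty(A) -> (A=0 B=8 C=4)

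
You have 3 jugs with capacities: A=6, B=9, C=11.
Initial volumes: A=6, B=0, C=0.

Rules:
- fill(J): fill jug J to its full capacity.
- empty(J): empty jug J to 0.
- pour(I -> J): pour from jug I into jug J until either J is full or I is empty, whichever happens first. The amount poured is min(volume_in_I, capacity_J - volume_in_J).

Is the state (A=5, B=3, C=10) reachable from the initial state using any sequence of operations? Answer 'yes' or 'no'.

Answer: no

Derivation:
BFS explored all 440 reachable states.
Reachable set includes: (0,0,0), (0,0,1), (0,0,2), (0,0,3), (0,0,4), (0,0,5), (0,0,6), (0,0,7), (0,0,8), (0,0,9), (0,0,10), (0,0,11) ...
Target (A=5, B=3, C=10) not in reachable set → no.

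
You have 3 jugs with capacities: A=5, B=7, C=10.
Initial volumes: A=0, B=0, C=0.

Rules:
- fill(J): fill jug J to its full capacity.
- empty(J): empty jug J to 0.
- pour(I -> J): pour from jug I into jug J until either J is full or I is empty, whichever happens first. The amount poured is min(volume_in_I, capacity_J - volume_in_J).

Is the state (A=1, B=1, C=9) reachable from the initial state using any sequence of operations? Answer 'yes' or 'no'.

Answer: no

Derivation:
BFS explored all 312 reachable states.
Reachable set includes: (0,0,0), (0,0,1), (0,0,2), (0,0,3), (0,0,4), (0,0,5), (0,0,6), (0,0,7), (0,0,8), (0,0,9), (0,0,10), (0,1,0) ...
Target (A=1, B=1, C=9) not in reachable set → no.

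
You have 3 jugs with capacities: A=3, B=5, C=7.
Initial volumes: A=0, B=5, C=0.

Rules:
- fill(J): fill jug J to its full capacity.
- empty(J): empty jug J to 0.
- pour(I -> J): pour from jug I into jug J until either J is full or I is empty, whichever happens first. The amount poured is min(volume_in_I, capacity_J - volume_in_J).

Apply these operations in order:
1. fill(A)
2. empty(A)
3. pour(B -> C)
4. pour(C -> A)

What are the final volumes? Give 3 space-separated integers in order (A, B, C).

Step 1: fill(A) -> (A=3 B=5 C=0)
Step 2: empty(A) -> (A=0 B=5 C=0)
Step 3: pour(B -> C) -> (A=0 B=0 C=5)
Step 4: pour(C -> A) -> (A=3 B=0 C=2)

Answer: 3 0 2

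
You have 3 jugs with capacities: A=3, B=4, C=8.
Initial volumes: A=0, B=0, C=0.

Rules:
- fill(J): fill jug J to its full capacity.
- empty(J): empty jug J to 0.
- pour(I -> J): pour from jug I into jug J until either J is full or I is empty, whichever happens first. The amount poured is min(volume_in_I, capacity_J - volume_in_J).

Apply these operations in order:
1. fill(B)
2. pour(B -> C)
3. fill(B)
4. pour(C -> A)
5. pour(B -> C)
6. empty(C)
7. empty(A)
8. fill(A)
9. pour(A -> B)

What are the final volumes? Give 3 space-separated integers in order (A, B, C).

Answer: 0 3 0

Derivation:
Step 1: fill(B) -> (A=0 B=4 C=0)
Step 2: pour(B -> C) -> (A=0 B=0 C=4)
Step 3: fill(B) -> (A=0 B=4 C=4)
Step 4: pour(C -> A) -> (A=3 B=4 C=1)
Step 5: pour(B -> C) -> (A=3 B=0 C=5)
Step 6: empty(C) -> (A=3 B=0 C=0)
Step 7: empty(A) -> (A=0 B=0 C=0)
Step 8: fill(A) -> (A=3 B=0 C=0)
Step 9: pour(A -> B) -> (A=0 B=3 C=0)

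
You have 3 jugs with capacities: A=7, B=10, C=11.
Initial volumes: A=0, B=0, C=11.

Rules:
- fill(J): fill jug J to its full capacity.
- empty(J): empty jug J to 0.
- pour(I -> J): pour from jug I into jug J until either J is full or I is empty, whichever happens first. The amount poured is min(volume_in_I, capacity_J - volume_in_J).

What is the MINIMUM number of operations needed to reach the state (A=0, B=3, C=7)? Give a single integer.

BFS from (A=0, B=0, C=11). One shortest path:
  1. fill(B) -> (A=0 B=10 C=11)
  2. empty(C) -> (A=0 B=10 C=0)
  3. pour(B -> A) -> (A=7 B=3 C=0)
  4. pour(A -> C) -> (A=0 B=3 C=7)
Reached target in 4 moves.

Answer: 4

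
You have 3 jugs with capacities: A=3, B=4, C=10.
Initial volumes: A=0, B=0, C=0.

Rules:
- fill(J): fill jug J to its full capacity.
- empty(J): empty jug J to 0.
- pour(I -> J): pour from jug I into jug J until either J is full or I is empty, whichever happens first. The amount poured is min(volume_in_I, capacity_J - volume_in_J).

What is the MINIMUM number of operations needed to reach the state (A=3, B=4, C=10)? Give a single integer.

BFS from (A=0, B=0, C=0). One shortest path:
  1. fill(A) -> (A=3 B=0 C=0)
  2. fill(B) -> (A=3 B=4 C=0)
  3. fill(C) -> (A=3 B=4 C=10)
Reached target in 3 moves.

Answer: 3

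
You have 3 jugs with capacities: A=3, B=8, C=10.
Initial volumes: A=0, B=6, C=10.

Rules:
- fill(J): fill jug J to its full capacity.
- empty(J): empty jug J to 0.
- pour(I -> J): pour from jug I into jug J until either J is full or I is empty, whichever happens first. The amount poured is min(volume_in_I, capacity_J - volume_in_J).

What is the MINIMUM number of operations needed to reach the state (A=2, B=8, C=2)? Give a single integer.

BFS from (A=0, B=6, C=10). One shortest path:
  1. empty(B) -> (A=0 B=0 C=10)
  2. pour(C -> B) -> (A=0 B=8 C=2)
  3. empty(B) -> (A=0 B=0 C=2)
  4. pour(C -> A) -> (A=2 B=0 C=0)
  5. fill(C) -> (A=2 B=0 C=10)
  6. pour(C -> B) -> (A=2 B=8 C=2)
Reached target in 6 moves.

Answer: 6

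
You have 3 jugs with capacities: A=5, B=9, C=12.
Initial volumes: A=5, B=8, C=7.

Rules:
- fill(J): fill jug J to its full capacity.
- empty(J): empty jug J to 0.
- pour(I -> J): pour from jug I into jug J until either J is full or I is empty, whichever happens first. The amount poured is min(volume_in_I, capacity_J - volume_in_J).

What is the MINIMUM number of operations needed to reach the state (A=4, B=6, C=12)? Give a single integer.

BFS from (A=5, B=8, C=7). One shortest path:
  1. empty(C) -> (A=5 B=8 C=0)
  2. pour(A -> B) -> (A=4 B=9 C=0)
  3. pour(B -> C) -> (A=4 B=0 C=9)
  4. fill(B) -> (A=4 B=9 C=9)
  5. pour(B -> C) -> (A=4 B=6 C=12)
Reached target in 5 moves.

Answer: 5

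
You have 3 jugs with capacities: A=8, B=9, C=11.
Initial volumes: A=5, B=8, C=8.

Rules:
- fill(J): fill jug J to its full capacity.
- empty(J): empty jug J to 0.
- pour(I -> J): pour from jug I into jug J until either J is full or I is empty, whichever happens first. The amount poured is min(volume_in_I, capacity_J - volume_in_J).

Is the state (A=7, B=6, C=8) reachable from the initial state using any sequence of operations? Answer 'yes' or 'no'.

BFS explored all 521 reachable states.
Reachable set includes: (0,0,0), (0,0,1), (0,0,2), (0,0,3), (0,0,4), (0,0,5), (0,0,6), (0,0,7), (0,0,8), (0,0,9), (0,0,10), (0,0,11) ...
Target (A=7, B=6, C=8) not in reachable set → no.

Answer: no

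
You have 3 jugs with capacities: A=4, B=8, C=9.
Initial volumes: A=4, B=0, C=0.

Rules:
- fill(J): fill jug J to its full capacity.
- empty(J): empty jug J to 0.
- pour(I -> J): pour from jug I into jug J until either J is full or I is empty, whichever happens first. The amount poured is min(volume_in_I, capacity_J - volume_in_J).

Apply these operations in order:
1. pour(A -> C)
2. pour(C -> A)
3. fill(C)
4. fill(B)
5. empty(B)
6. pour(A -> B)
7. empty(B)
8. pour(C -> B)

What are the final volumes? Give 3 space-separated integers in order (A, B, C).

Step 1: pour(A -> C) -> (A=0 B=0 C=4)
Step 2: pour(C -> A) -> (A=4 B=0 C=0)
Step 3: fill(C) -> (A=4 B=0 C=9)
Step 4: fill(B) -> (A=4 B=8 C=9)
Step 5: empty(B) -> (A=4 B=0 C=9)
Step 6: pour(A -> B) -> (A=0 B=4 C=9)
Step 7: empty(B) -> (A=0 B=0 C=9)
Step 8: pour(C -> B) -> (A=0 B=8 C=1)

Answer: 0 8 1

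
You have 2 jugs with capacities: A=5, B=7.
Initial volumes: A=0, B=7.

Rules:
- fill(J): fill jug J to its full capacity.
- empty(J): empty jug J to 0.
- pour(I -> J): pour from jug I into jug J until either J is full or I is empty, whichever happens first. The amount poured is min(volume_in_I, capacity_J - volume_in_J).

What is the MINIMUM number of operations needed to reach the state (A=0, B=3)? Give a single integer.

Answer: 7

Derivation:
BFS from (A=0, B=7). One shortest path:
  1. fill(A) -> (A=5 B=7)
  2. empty(B) -> (A=5 B=0)
  3. pour(A -> B) -> (A=0 B=5)
  4. fill(A) -> (A=5 B=5)
  5. pour(A -> B) -> (A=3 B=7)
  6. empty(B) -> (A=3 B=0)
  7. pour(A -> B) -> (A=0 B=3)
Reached target in 7 moves.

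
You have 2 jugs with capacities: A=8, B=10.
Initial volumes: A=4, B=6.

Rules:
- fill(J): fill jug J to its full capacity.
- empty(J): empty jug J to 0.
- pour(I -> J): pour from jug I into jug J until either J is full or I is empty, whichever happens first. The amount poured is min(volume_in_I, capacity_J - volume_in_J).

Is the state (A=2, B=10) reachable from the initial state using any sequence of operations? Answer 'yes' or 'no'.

Answer: yes

Derivation:
BFS from (A=4, B=6):
  1. empty(B) -> (A=4 B=0)
  2. pour(A -> B) -> (A=0 B=4)
  3. fill(A) -> (A=8 B=4)
  4. pour(A -> B) -> (A=2 B=10)
Target reached → yes.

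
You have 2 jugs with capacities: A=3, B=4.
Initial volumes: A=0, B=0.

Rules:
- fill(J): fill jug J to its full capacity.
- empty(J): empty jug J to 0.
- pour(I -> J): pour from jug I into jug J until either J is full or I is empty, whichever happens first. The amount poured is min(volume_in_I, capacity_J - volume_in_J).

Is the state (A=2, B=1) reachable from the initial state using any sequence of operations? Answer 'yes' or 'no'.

BFS explored all 14 reachable states.
Reachable set includes: (0,0), (0,1), (0,2), (0,3), (0,4), (1,0), (1,4), (2,0), (2,4), (3,0), (3,1), (3,2) ...
Target (A=2, B=1) not in reachable set → no.

Answer: no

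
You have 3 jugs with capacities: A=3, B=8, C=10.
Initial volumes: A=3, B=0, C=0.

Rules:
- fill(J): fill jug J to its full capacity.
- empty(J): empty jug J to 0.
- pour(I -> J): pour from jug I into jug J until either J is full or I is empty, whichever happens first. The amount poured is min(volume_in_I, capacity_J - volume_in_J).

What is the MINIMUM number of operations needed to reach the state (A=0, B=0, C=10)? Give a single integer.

Answer: 2

Derivation:
BFS from (A=3, B=0, C=0). One shortest path:
  1. empty(A) -> (A=0 B=0 C=0)
  2. fill(C) -> (A=0 B=0 C=10)
Reached target in 2 moves.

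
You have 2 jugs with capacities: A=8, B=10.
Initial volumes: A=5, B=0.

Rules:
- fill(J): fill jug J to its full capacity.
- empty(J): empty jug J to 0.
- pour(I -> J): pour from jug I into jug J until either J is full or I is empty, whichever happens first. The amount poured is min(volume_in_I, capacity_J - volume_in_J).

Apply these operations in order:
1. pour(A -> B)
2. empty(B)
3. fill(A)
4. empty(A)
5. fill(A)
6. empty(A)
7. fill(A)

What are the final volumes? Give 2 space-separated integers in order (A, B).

Step 1: pour(A -> B) -> (A=0 B=5)
Step 2: empty(B) -> (A=0 B=0)
Step 3: fill(A) -> (A=8 B=0)
Step 4: empty(A) -> (A=0 B=0)
Step 5: fill(A) -> (A=8 B=0)
Step 6: empty(A) -> (A=0 B=0)
Step 7: fill(A) -> (A=8 B=0)

Answer: 8 0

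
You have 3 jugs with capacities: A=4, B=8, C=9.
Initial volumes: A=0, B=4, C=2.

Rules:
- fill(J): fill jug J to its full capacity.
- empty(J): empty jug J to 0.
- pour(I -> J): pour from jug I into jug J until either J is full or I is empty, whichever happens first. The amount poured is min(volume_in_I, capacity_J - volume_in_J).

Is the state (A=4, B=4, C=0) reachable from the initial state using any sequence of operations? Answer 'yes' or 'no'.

BFS from (A=0, B=4, C=2):
  1. fill(A) -> (A=4 B=4 C=2)
  2. empty(C) -> (A=4 B=4 C=0)
Target reached → yes.

Answer: yes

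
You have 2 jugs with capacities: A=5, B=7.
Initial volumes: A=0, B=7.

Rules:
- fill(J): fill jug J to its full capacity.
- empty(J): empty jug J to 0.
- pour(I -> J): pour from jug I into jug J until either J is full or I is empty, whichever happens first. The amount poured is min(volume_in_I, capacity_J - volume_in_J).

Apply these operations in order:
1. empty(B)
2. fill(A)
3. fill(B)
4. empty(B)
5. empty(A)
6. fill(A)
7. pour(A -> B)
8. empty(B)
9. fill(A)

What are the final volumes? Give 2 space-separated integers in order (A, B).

Answer: 5 0

Derivation:
Step 1: empty(B) -> (A=0 B=0)
Step 2: fill(A) -> (A=5 B=0)
Step 3: fill(B) -> (A=5 B=7)
Step 4: empty(B) -> (A=5 B=0)
Step 5: empty(A) -> (A=0 B=0)
Step 6: fill(A) -> (A=5 B=0)
Step 7: pour(A -> B) -> (A=0 B=5)
Step 8: empty(B) -> (A=0 B=0)
Step 9: fill(A) -> (A=5 B=0)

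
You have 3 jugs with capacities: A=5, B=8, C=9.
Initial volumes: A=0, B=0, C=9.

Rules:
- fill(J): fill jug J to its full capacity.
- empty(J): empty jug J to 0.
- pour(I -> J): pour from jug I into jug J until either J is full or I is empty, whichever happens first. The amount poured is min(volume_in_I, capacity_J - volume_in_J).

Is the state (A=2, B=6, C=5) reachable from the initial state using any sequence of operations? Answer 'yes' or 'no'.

Answer: no

Derivation:
BFS explored all 316 reachable states.
Reachable set includes: (0,0,0), (0,0,1), (0,0,2), (0,0,3), (0,0,4), (0,0,5), (0,0,6), (0,0,7), (0,0,8), (0,0,9), (0,1,0), (0,1,1) ...
Target (A=2, B=6, C=5) not in reachable set → no.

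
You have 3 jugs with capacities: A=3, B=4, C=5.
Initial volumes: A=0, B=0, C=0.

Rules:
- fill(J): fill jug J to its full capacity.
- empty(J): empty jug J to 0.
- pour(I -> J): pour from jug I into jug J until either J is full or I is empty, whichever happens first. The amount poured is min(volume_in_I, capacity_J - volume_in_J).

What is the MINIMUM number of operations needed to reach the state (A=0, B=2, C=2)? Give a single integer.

Answer: 6

Derivation:
BFS from (A=0, B=0, C=0). One shortest path:
  1. fill(A) -> (A=3 B=0 C=0)
  2. fill(B) -> (A=3 B=4 C=0)
  3. pour(A -> C) -> (A=0 B=4 C=3)
  4. pour(B -> C) -> (A=0 B=2 C=5)
  5. pour(C -> A) -> (A=3 B=2 C=2)
  6. empty(A) -> (A=0 B=2 C=2)
Reached target in 6 moves.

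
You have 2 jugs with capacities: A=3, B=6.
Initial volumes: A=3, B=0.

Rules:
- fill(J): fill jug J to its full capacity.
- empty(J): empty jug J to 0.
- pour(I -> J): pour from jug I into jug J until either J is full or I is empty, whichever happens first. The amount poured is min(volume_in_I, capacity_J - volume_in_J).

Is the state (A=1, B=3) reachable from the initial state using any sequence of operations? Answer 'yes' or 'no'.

BFS explored all 6 reachable states.
Reachable set includes: (0,0), (0,3), (0,6), (3,0), (3,3), (3,6)
Target (A=1, B=3) not in reachable set → no.

Answer: no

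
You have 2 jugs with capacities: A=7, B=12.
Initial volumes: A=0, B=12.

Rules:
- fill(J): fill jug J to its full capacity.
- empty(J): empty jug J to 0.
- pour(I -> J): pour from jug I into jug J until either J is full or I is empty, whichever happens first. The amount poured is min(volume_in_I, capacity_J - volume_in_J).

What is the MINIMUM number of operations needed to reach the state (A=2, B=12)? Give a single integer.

Answer: 5

Derivation:
BFS from (A=0, B=12). One shortest path:
  1. fill(A) -> (A=7 B=12)
  2. empty(B) -> (A=7 B=0)
  3. pour(A -> B) -> (A=0 B=7)
  4. fill(A) -> (A=7 B=7)
  5. pour(A -> B) -> (A=2 B=12)
Reached target in 5 moves.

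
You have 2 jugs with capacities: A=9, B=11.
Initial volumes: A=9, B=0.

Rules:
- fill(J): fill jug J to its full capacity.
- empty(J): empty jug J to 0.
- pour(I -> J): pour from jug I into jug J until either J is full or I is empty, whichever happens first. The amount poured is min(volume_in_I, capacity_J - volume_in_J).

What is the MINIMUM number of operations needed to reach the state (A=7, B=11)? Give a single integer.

Answer: 3

Derivation:
BFS from (A=9, B=0). One shortest path:
  1. pour(A -> B) -> (A=0 B=9)
  2. fill(A) -> (A=9 B=9)
  3. pour(A -> B) -> (A=7 B=11)
Reached target in 3 moves.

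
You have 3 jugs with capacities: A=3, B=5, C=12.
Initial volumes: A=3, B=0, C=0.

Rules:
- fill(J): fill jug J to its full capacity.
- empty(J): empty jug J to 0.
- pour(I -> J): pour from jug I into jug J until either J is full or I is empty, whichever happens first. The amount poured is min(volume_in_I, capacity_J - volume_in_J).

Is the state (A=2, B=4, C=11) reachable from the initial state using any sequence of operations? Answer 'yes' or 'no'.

BFS explored all 224 reachable states.
Reachable set includes: (0,0,0), (0,0,1), (0,0,2), (0,0,3), (0,0,4), (0,0,5), (0,0,6), (0,0,7), (0,0,8), (0,0,9), (0,0,10), (0,0,11) ...
Target (A=2, B=4, C=11) not in reachable set → no.

Answer: no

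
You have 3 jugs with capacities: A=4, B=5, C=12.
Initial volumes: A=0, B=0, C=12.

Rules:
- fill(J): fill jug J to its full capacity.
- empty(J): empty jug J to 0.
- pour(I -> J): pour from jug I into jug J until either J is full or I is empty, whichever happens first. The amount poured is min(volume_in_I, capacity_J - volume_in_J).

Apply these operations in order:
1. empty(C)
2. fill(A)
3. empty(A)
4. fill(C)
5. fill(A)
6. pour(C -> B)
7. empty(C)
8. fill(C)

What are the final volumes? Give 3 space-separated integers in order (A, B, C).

Step 1: empty(C) -> (A=0 B=0 C=0)
Step 2: fill(A) -> (A=4 B=0 C=0)
Step 3: empty(A) -> (A=0 B=0 C=0)
Step 4: fill(C) -> (A=0 B=0 C=12)
Step 5: fill(A) -> (A=4 B=0 C=12)
Step 6: pour(C -> B) -> (A=4 B=5 C=7)
Step 7: empty(C) -> (A=4 B=5 C=0)
Step 8: fill(C) -> (A=4 B=5 C=12)

Answer: 4 5 12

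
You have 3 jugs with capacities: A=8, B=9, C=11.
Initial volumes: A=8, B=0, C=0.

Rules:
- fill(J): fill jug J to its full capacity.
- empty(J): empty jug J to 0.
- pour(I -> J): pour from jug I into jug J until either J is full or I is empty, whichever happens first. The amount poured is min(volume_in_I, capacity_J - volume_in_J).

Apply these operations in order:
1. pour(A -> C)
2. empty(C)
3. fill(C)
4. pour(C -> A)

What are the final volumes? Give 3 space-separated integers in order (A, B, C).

Step 1: pour(A -> C) -> (A=0 B=0 C=8)
Step 2: empty(C) -> (A=0 B=0 C=0)
Step 3: fill(C) -> (A=0 B=0 C=11)
Step 4: pour(C -> A) -> (A=8 B=0 C=3)

Answer: 8 0 3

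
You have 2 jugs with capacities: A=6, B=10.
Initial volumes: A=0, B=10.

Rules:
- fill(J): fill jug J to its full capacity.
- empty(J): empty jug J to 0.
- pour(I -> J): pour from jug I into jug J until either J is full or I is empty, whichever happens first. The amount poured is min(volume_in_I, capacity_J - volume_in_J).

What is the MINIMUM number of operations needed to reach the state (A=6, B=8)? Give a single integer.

Answer: 5

Derivation:
BFS from (A=0, B=10). One shortest path:
  1. pour(B -> A) -> (A=6 B=4)
  2. empty(A) -> (A=0 B=4)
  3. pour(B -> A) -> (A=4 B=0)
  4. fill(B) -> (A=4 B=10)
  5. pour(B -> A) -> (A=6 B=8)
Reached target in 5 moves.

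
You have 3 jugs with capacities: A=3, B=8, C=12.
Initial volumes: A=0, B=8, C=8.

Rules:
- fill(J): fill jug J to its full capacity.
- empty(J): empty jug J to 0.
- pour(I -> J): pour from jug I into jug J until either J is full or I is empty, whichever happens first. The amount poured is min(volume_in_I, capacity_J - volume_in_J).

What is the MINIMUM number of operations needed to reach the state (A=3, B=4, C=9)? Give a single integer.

BFS from (A=0, B=8, C=8). One shortest path:
  1. pour(B -> C) -> (A=0 B=4 C=12)
  2. pour(C -> A) -> (A=3 B=4 C=9)
Reached target in 2 moves.

Answer: 2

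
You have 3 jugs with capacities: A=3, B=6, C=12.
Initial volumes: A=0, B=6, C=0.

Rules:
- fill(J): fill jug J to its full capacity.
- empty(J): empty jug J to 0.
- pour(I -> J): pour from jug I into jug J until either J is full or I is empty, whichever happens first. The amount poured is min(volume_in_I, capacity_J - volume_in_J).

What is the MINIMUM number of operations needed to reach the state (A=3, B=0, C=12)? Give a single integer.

BFS from (A=0, B=6, C=0). One shortest path:
  1. fill(A) -> (A=3 B=6 C=0)
  2. empty(B) -> (A=3 B=0 C=0)
  3. fill(C) -> (A=3 B=0 C=12)
Reached target in 3 moves.

Answer: 3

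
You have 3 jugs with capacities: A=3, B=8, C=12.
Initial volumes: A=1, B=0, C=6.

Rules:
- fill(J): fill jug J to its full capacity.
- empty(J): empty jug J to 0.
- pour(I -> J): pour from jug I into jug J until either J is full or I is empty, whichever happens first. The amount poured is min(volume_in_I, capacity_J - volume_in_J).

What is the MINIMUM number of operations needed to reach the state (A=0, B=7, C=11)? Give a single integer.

Answer: 8

Derivation:
BFS from (A=1, B=0, C=6). One shortest path:
  1. pour(A -> B) -> (A=0 B=1 C=6)
  2. fill(A) -> (A=3 B=1 C=6)
  3. pour(C -> B) -> (A=3 B=7 C=0)
  4. pour(A -> B) -> (A=2 B=8 C=0)
  5. pour(B -> C) -> (A=2 B=0 C=8)
  6. fill(B) -> (A=2 B=8 C=8)
  7. pour(B -> A) -> (A=3 B=7 C=8)
  8. pour(A -> C) -> (A=0 B=7 C=11)
Reached target in 8 moves.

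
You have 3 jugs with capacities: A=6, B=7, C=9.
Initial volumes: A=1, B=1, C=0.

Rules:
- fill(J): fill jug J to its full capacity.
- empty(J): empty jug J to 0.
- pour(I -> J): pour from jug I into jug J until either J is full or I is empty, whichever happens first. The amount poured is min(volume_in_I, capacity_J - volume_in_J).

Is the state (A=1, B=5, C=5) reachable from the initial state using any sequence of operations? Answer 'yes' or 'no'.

BFS explored all 320 reachable states.
Reachable set includes: (0,0,0), (0,0,1), (0,0,2), (0,0,3), (0,0,4), (0,0,5), (0,0,6), (0,0,7), (0,0,8), (0,0,9), (0,1,0), (0,1,1) ...
Target (A=1, B=5, C=5) not in reachable set → no.

Answer: no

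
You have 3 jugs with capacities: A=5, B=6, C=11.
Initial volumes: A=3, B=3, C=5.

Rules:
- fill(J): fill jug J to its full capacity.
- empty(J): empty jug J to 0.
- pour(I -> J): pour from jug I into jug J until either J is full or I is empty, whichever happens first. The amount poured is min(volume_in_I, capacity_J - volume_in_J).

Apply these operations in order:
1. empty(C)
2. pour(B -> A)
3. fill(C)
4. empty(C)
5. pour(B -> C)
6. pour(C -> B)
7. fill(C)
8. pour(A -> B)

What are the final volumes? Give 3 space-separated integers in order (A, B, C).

Answer: 0 6 11

Derivation:
Step 1: empty(C) -> (A=3 B=3 C=0)
Step 2: pour(B -> A) -> (A=5 B=1 C=0)
Step 3: fill(C) -> (A=5 B=1 C=11)
Step 4: empty(C) -> (A=5 B=1 C=0)
Step 5: pour(B -> C) -> (A=5 B=0 C=1)
Step 6: pour(C -> B) -> (A=5 B=1 C=0)
Step 7: fill(C) -> (A=5 B=1 C=11)
Step 8: pour(A -> B) -> (A=0 B=6 C=11)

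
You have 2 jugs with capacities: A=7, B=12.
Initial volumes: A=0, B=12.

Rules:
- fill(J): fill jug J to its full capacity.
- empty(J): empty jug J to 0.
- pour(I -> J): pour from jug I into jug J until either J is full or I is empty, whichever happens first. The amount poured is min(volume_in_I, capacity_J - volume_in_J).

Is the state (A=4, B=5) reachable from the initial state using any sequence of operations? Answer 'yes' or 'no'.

Answer: no

Derivation:
BFS explored all 38 reachable states.
Reachable set includes: (0,0), (0,1), (0,2), (0,3), (0,4), (0,5), (0,6), (0,7), (0,8), (0,9), (0,10), (0,11) ...
Target (A=4, B=5) not in reachable set → no.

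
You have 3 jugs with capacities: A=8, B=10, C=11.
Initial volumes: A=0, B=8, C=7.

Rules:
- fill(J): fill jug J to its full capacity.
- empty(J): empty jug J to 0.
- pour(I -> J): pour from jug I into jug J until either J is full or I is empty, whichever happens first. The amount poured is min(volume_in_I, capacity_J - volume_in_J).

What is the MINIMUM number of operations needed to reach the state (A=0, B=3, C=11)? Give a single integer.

Answer: 5

Derivation:
BFS from (A=0, B=8, C=7). One shortest path:
  1. pour(B -> C) -> (A=0 B=4 C=11)
  2. empty(C) -> (A=0 B=4 C=0)
  3. pour(B -> C) -> (A=0 B=0 C=4)
  4. fill(B) -> (A=0 B=10 C=4)
  5. pour(B -> C) -> (A=0 B=3 C=11)
Reached target in 5 moves.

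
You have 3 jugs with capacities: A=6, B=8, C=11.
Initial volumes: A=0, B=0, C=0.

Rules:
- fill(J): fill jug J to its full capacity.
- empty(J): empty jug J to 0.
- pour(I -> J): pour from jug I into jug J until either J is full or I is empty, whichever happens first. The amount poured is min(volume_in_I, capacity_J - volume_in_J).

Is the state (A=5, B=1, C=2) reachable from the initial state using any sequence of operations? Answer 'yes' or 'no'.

Answer: no

Derivation:
BFS explored all 406 reachable states.
Reachable set includes: (0,0,0), (0,0,1), (0,0,2), (0,0,3), (0,0,4), (0,0,5), (0,0,6), (0,0,7), (0,0,8), (0,0,9), (0,0,10), (0,0,11) ...
Target (A=5, B=1, C=2) not in reachable set → no.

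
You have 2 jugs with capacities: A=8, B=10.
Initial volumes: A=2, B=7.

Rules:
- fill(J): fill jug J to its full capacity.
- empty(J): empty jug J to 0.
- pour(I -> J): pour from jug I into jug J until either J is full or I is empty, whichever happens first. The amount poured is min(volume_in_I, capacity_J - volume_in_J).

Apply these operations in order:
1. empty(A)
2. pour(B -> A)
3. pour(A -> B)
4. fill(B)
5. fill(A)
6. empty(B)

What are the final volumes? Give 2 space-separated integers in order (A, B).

Answer: 8 0

Derivation:
Step 1: empty(A) -> (A=0 B=7)
Step 2: pour(B -> A) -> (A=7 B=0)
Step 3: pour(A -> B) -> (A=0 B=7)
Step 4: fill(B) -> (A=0 B=10)
Step 5: fill(A) -> (A=8 B=10)
Step 6: empty(B) -> (A=8 B=0)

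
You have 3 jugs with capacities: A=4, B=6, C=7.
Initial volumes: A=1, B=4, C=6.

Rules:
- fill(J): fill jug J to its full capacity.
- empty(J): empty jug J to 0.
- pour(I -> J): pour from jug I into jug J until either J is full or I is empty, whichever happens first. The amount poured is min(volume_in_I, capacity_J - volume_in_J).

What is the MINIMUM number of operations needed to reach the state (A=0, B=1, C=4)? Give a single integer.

Answer: 3

Derivation:
BFS from (A=1, B=4, C=6). One shortest path:
  1. empty(C) -> (A=1 B=4 C=0)
  2. pour(B -> A) -> (A=4 B=1 C=0)
  3. pour(A -> C) -> (A=0 B=1 C=4)
Reached target in 3 moves.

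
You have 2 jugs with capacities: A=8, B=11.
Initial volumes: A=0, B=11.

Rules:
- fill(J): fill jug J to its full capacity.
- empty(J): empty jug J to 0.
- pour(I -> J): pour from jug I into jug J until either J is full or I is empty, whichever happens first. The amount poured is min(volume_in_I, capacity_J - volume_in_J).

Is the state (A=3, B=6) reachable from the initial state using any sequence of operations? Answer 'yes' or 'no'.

BFS explored all 38 reachable states.
Reachable set includes: (0,0), (0,1), (0,2), (0,3), (0,4), (0,5), (0,6), (0,7), (0,8), (0,9), (0,10), (0,11) ...
Target (A=3, B=6) not in reachable set → no.

Answer: no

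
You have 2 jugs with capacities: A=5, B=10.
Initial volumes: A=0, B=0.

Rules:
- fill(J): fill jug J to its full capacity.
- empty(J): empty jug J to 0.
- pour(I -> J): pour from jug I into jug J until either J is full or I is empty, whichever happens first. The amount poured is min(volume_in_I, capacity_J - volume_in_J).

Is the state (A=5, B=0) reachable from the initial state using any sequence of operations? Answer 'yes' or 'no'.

BFS from (A=0, B=0):
  1. fill(A) -> (A=5 B=0)
Target reached → yes.

Answer: yes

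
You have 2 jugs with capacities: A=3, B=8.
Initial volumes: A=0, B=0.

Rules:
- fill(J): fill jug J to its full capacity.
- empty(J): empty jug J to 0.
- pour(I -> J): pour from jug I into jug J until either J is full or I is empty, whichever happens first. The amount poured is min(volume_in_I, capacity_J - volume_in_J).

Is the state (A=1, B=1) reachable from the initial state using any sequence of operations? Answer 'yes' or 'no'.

Answer: no

Derivation:
BFS explored all 22 reachable states.
Reachable set includes: (0,0), (0,1), (0,2), (0,3), (0,4), (0,5), (0,6), (0,7), (0,8), (1,0), (1,8), (2,0) ...
Target (A=1, B=1) not in reachable set → no.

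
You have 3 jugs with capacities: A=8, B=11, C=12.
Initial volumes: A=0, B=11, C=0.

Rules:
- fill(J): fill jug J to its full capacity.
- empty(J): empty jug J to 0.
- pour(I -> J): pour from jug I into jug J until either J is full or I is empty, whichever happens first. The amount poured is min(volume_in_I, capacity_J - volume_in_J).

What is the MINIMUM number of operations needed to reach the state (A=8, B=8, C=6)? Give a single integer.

BFS from (A=0, B=11, C=0). One shortest path:
  1. pour(B -> A) -> (A=8 B=3 C=0)
  2. empty(A) -> (A=0 B=3 C=0)
  3. pour(B -> A) -> (A=3 B=0 C=0)
  4. fill(B) -> (A=3 B=11 C=0)
  5. pour(B -> A) -> (A=8 B=6 C=0)
  6. pour(B -> C) -> (A=8 B=0 C=6)
  7. pour(A -> B) -> (A=0 B=8 C=6)
  8. fill(A) -> (A=8 B=8 C=6)
Reached target in 8 moves.

Answer: 8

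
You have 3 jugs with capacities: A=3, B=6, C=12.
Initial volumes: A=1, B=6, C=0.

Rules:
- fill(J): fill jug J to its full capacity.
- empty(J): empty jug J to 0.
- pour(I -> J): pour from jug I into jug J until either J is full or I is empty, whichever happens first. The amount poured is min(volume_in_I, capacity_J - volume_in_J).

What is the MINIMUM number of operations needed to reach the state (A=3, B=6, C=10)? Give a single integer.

Answer: 2

Derivation:
BFS from (A=1, B=6, C=0). One shortest path:
  1. fill(C) -> (A=1 B=6 C=12)
  2. pour(C -> A) -> (A=3 B=6 C=10)
Reached target in 2 moves.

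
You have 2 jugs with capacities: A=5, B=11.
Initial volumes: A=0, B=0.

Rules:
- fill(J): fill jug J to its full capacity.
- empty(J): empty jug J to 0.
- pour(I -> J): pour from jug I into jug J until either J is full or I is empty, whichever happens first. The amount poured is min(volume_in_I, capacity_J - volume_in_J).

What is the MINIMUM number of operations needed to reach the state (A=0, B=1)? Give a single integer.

Answer: 5

Derivation:
BFS from (A=0, B=0). One shortest path:
  1. fill(B) -> (A=0 B=11)
  2. pour(B -> A) -> (A=5 B=6)
  3. empty(A) -> (A=0 B=6)
  4. pour(B -> A) -> (A=5 B=1)
  5. empty(A) -> (A=0 B=1)
Reached target in 5 moves.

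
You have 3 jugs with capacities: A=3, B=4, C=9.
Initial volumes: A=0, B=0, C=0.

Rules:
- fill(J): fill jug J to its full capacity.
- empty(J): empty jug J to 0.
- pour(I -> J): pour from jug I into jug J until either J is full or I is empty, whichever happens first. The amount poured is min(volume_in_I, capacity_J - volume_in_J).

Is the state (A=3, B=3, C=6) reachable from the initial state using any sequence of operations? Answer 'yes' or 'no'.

Answer: yes

Derivation:
BFS from (A=0, B=0, C=0):
  1. fill(A) -> (A=3 B=0 C=0)
  2. fill(C) -> (A=3 B=0 C=9)
  3. pour(A -> B) -> (A=0 B=3 C=9)
  4. pour(C -> A) -> (A=3 B=3 C=6)
Target reached → yes.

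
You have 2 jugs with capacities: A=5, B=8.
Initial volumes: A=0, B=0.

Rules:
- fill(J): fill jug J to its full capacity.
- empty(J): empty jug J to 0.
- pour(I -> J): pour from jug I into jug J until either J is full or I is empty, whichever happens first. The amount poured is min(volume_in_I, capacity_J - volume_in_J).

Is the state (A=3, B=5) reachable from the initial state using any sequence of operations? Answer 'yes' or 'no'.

Answer: no

Derivation:
BFS explored all 26 reachable states.
Reachable set includes: (0,0), (0,1), (0,2), (0,3), (0,4), (0,5), (0,6), (0,7), (0,8), (1,0), (1,8), (2,0) ...
Target (A=3, B=5) not in reachable set → no.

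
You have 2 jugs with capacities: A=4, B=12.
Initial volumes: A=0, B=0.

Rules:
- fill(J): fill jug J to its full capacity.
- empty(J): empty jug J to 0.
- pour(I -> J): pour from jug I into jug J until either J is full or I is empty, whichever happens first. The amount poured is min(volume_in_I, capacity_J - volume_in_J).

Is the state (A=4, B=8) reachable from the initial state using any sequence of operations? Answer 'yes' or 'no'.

Answer: yes

Derivation:
BFS from (A=0, B=0):
  1. fill(B) -> (A=0 B=12)
  2. pour(B -> A) -> (A=4 B=8)
Target reached → yes.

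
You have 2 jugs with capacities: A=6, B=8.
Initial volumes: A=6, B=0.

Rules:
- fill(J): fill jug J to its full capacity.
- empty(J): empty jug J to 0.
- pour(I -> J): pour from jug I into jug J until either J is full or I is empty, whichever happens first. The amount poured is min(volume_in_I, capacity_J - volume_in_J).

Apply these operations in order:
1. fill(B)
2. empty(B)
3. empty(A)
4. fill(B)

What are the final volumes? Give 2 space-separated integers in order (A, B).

Answer: 0 8

Derivation:
Step 1: fill(B) -> (A=6 B=8)
Step 2: empty(B) -> (A=6 B=0)
Step 3: empty(A) -> (A=0 B=0)
Step 4: fill(B) -> (A=0 B=8)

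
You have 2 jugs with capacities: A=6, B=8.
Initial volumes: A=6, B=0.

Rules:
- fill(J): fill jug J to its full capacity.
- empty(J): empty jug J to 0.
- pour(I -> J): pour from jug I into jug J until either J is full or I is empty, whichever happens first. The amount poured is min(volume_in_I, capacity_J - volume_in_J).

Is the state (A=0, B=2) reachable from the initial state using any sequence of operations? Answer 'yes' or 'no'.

BFS from (A=6, B=0):
  1. empty(A) -> (A=0 B=0)
  2. fill(B) -> (A=0 B=8)
  3. pour(B -> A) -> (A=6 B=2)
  4. empty(A) -> (A=0 B=2)
Target reached → yes.

Answer: yes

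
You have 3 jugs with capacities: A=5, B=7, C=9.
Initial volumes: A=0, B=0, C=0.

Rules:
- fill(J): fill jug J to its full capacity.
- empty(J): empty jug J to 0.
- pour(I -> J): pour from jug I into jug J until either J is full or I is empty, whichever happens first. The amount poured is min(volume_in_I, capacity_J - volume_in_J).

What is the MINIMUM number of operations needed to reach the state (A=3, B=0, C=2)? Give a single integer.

BFS from (A=0, B=0, C=0). One shortest path:
  1. fill(A) -> (A=5 B=0 C=0)
  2. fill(B) -> (A=5 B=7 C=0)
  3. pour(B -> C) -> (A=5 B=0 C=7)
  4. pour(A -> C) -> (A=3 B=0 C=9)
  5. pour(C -> B) -> (A=3 B=7 C=2)
  6. empty(B) -> (A=3 B=0 C=2)
Reached target in 6 moves.

Answer: 6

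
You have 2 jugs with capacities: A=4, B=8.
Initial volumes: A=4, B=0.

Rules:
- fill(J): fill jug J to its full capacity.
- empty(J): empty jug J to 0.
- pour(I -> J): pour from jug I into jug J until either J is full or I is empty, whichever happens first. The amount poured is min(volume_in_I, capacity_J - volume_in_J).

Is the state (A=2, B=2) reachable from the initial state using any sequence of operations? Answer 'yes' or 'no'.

BFS explored all 6 reachable states.
Reachable set includes: (0,0), (0,4), (0,8), (4,0), (4,4), (4,8)
Target (A=2, B=2) not in reachable set → no.

Answer: no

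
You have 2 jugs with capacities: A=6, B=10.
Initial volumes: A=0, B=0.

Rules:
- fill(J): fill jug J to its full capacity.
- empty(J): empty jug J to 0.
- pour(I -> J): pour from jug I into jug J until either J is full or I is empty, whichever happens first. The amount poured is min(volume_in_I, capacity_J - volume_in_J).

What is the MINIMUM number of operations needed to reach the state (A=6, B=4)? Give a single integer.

BFS from (A=0, B=0). One shortest path:
  1. fill(B) -> (A=0 B=10)
  2. pour(B -> A) -> (A=6 B=4)
Reached target in 2 moves.

Answer: 2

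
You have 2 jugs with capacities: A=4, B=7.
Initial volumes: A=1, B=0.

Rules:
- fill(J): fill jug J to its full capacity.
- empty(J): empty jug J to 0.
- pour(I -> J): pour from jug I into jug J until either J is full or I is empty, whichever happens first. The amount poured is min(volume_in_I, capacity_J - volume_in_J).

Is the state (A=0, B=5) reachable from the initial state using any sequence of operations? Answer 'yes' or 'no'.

BFS from (A=1, B=0):
  1. pour(A -> B) -> (A=0 B=1)
  2. fill(A) -> (A=4 B=1)
  3. pour(A -> B) -> (A=0 B=5)
Target reached → yes.

Answer: yes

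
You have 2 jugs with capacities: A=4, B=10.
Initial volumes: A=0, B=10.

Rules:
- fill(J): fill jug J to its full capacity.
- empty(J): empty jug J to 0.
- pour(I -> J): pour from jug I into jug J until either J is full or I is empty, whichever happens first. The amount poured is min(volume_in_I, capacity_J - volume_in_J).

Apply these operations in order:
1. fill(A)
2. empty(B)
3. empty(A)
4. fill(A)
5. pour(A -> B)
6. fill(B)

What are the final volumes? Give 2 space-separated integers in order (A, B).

Answer: 0 10

Derivation:
Step 1: fill(A) -> (A=4 B=10)
Step 2: empty(B) -> (A=4 B=0)
Step 3: empty(A) -> (A=0 B=0)
Step 4: fill(A) -> (A=4 B=0)
Step 5: pour(A -> B) -> (A=0 B=4)
Step 6: fill(B) -> (A=0 B=10)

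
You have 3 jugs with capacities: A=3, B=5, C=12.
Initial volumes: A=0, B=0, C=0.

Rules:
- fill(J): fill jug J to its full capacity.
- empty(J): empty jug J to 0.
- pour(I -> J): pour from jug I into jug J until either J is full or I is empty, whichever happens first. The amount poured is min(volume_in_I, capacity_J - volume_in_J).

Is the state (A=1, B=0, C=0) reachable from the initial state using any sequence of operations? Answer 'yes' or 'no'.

Answer: yes

Derivation:
BFS from (A=0, B=0, C=0):
  1. fill(A) -> (A=3 B=0 C=0)
  2. pour(A -> B) -> (A=0 B=3 C=0)
  3. fill(A) -> (A=3 B=3 C=0)
  4. pour(A -> B) -> (A=1 B=5 C=0)
  5. empty(B) -> (A=1 B=0 C=0)
Target reached → yes.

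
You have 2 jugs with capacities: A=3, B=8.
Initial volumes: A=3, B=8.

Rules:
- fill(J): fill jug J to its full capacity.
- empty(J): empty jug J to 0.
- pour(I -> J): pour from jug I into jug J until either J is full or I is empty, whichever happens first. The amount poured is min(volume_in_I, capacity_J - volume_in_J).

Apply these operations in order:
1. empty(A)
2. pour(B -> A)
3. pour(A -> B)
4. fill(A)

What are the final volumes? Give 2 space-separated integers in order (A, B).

Answer: 3 8

Derivation:
Step 1: empty(A) -> (A=0 B=8)
Step 2: pour(B -> A) -> (A=3 B=5)
Step 3: pour(A -> B) -> (A=0 B=8)
Step 4: fill(A) -> (A=3 B=8)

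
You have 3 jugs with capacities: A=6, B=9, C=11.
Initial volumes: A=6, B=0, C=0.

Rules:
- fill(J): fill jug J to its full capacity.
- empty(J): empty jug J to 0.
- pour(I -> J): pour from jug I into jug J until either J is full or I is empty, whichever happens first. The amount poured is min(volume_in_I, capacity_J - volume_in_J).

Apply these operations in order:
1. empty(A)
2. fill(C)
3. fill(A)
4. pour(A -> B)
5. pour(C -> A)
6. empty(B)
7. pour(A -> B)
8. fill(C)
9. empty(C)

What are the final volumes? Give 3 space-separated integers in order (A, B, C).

Answer: 0 6 0

Derivation:
Step 1: empty(A) -> (A=0 B=0 C=0)
Step 2: fill(C) -> (A=0 B=0 C=11)
Step 3: fill(A) -> (A=6 B=0 C=11)
Step 4: pour(A -> B) -> (A=0 B=6 C=11)
Step 5: pour(C -> A) -> (A=6 B=6 C=5)
Step 6: empty(B) -> (A=6 B=0 C=5)
Step 7: pour(A -> B) -> (A=0 B=6 C=5)
Step 8: fill(C) -> (A=0 B=6 C=11)
Step 9: empty(C) -> (A=0 B=6 C=0)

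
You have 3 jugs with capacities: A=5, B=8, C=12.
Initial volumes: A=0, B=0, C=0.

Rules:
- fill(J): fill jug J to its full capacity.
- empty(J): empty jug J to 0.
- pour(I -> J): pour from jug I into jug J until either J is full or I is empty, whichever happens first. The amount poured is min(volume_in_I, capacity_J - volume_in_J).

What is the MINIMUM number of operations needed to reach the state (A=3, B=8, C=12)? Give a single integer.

BFS from (A=0, B=0, C=0). One shortest path:
  1. fill(B) -> (A=0 B=8 C=0)
  2. fill(C) -> (A=0 B=8 C=12)
  3. pour(B -> A) -> (A=5 B=3 C=12)
  4. empty(A) -> (A=0 B=3 C=12)
  5. pour(B -> A) -> (A=3 B=0 C=12)
  6. fill(B) -> (A=3 B=8 C=12)
Reached target in 6 moves.

Answer: 6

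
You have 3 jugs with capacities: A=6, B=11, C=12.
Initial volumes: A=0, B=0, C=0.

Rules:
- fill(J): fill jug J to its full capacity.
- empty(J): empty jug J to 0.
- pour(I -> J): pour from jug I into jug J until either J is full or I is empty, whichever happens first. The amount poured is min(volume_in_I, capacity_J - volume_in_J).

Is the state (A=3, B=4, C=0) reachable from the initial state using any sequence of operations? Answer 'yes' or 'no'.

Answer: yes

Derivation:
BFS from (A=0, B=0, C=0):
  1. fill(C) -> (A=0 B=0 C=12)
  2. pour(C -> B) -> (A=0 B=11 C=1)
  3. empty(B) -> (A=0 B=0 C=1)
  4. pour(C -> A) -> (A=1 B=0 C=0)
  5. fill(C) -> (A=1 B=0 C=12)
  6. pour(C -> B) -> (A=1 B=11 C=1)
  7. pour(C -> A) -> (A=2 B=11 C=0)
  8. pour(B -> C) -> (A=2 B=0 C=11)
  9. pour(A -> B) -> (A=0 B=2 C=11)
  10. fill(A) -> (A=6 B=2 C=11)
  11. pour(A -> B) -> (A=0 B=8 C=11)
  12. pour(C -> A) -> (A=6 B=8 C=5)
  13. pour(A -> B) -> (A=3 B=11 C=5)
  14. pour(B -> C) -> (A=3 B=4 C=12)
  15. empty(C) -> (A=3 B=4 C=0)
Target reached → yes.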